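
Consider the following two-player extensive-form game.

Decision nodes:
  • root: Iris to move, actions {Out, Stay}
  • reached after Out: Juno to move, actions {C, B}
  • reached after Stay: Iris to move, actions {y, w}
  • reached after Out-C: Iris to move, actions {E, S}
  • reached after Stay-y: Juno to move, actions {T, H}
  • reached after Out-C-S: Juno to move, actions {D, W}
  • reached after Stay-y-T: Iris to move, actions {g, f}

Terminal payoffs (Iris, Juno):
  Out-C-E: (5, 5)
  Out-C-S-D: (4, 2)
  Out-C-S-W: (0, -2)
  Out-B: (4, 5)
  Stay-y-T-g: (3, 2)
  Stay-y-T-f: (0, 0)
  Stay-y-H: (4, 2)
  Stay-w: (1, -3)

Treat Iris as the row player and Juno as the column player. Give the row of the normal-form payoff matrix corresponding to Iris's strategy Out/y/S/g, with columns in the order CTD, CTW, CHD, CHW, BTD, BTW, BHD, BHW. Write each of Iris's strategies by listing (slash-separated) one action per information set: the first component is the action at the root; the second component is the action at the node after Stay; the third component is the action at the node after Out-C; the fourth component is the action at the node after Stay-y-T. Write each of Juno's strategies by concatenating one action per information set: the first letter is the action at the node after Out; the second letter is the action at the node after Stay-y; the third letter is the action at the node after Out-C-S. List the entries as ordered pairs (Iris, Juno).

vs CTD: Iris plays Out → Juno plays C at [Out] → Iris plays S at [Out-C] → Juno plays D at [Out-C-S] → (4, 2)
vs CTW: Iris plays Out → Juno plays C at [Out] → Iris plays S at [Out-C] → Juno plays W at [Out-C-S] → (0, -2)
vs CHD: Iris plays Out → Juno plays C at [Out] → Iris plays S at [Out-C] → Juno plays D at [Out-C-S] → (4, 2)
vs CHW: Iris plays Out → Juno plays C at [Out] → Iris plays S at [Out-C] → Juno plays W at [Out-C-S] → (0, -2)
vs BTD: Iris plays Out → Juno plays B at [Out] → (4, 5)
vs BTW: Iris plays Out → Juno plays B at [Out] → (4, 5)
vs BHD: Iris plays Out → Juno plays B at [Out] → (4, 5)
vs BHW: Iris plays Out → Juno plays B at [Out] → (4, 5)

(4,2) (0,-2) (4,2) (0,-2) (4,5) (4,5) (4,5) (4,5)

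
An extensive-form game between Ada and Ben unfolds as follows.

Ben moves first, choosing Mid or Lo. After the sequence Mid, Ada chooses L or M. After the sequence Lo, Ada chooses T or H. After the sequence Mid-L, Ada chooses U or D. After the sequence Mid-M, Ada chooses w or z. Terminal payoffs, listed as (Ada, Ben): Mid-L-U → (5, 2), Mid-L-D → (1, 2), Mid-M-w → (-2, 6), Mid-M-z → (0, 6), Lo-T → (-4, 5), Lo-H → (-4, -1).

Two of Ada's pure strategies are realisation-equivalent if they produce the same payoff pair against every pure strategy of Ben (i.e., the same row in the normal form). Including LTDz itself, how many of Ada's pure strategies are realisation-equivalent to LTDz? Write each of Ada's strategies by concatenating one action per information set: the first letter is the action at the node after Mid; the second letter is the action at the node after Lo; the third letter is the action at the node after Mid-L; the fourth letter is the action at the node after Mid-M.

Row for LTDz (columns Mid, Lo): (1,2) (-4,5).
Under LTDz, Ada's choice at the node after Mid-M can never be reached regardless of what Ben does, so varying those choices leaves every outcome unchanged.
Holding the reachable choices fixed and varying the unreachable one freely already gives 2 equivalent strategies.
No other strategy reproduces this row, so those 2 are the full class: LTDw, LTDz.

2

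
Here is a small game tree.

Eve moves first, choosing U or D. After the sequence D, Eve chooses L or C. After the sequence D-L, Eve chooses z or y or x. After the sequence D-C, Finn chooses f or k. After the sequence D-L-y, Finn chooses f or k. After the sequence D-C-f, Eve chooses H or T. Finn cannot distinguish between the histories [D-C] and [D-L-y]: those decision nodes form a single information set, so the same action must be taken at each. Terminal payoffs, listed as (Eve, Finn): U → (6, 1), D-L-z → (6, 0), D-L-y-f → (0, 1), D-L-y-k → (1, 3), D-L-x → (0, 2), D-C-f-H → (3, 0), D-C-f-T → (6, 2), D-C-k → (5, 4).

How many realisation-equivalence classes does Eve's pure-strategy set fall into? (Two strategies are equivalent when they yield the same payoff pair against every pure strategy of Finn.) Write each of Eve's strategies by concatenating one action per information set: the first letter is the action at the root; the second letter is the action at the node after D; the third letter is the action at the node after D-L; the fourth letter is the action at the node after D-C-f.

Eve has 24 pure strategies: ULzH, ULzT, ULyH, ULyT, ULxH, ULxT, UCzH, UCzT, UCyH, UCyT, UCxH, UCxT, DLzH, DLzT, DLyH, DLyT, DLxH, DLxT, DCzH, DCzT, DCyH, DCyT, DCxH, DCxT. Columns: f, k.
{ULzH, ULzT, ULyH, ULyT, ULxH, ULxT, UCzH, UCzT, UCyH, UCyT, UCxH, UCxT} → row (6,1) (6,1)
{DLzH, DLzT} → row (6,0) (6,0)
{DLyH, DLyT} → row (0,1) (1,3)
{DLxH, DLxT} → row (0,2) (0,2)
{DCzH, DCyH, DCxH} → row (3,0) (5,4)
{DCzT, DCyT, DCxT} → row (6,2) (5,4)
That's 6 distinct rows out of 24 strategies.

6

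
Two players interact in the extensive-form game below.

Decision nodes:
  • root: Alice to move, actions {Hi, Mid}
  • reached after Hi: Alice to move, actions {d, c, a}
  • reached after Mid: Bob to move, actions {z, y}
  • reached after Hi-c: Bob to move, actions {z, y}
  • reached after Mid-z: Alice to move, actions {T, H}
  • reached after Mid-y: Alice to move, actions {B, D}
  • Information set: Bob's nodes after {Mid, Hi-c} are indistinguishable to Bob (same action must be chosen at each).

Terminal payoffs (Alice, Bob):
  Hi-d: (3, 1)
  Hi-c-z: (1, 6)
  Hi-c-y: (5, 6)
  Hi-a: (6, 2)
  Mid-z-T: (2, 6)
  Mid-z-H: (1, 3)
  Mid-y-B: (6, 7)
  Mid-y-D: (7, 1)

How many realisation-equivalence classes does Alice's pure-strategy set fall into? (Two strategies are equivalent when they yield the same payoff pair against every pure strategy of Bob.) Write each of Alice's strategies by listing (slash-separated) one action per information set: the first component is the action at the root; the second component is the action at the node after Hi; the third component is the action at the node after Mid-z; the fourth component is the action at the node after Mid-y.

7

Alice has 24 pure strategies: Hi/d/T/B, Hi/d/T/D, Hi/d/H/B, Hi/d/H/D, Hi/c/T/B, Hi/c/T/D, Hi/c/H/B, Hi/c/H/D, Hi/a/T/B, Hi/a/T/D, Hi/a/H/B, Hi/a/H/D, Mid/d/T/B, Mid/d/T/D, Mid/d/H/B, Mid/d/H/D, Mid/c/T/B, Mid/c/T/D, Mid/c/H/B, Mid/c/H/D, Mid/a/T/B, Mid/a/T/D, Mid/a/H/B, Mid/a/H/D. Columns: z, y.
{Hi/d/T/B, Hi/d/T/D, Hi/d/H/B, Hi/d/H/D} → row (3,1) (3,1)
{Hi/c/T/B, Hi/c/T/D, Hi/c/H/B, Hi/c/H/D} → row (1,6) (5,6)
{Hi/a/T/B, Hi/a/T/D, Hi/a/H/B, Hi/a/H/D} → row (6,2) (6,2)
{Mid/d/T/B, Mid/c/T/B, Mid/a/T/B} → row (2,6) (6,7)
{Mid/d/T/D, Mid/c/T/D, Mid/a/T/D} → row (2,6) (7,1)
{Mid/d/H/B, Mid/c/H/B, Mid/a/H/B} → row (1,3) (6,7)
{Mid/d/H/D, Mid/c/H/D, Mid/a/H/D} → row (1,3) (7,1)
That's 7 distinct rows out of 24 strategies.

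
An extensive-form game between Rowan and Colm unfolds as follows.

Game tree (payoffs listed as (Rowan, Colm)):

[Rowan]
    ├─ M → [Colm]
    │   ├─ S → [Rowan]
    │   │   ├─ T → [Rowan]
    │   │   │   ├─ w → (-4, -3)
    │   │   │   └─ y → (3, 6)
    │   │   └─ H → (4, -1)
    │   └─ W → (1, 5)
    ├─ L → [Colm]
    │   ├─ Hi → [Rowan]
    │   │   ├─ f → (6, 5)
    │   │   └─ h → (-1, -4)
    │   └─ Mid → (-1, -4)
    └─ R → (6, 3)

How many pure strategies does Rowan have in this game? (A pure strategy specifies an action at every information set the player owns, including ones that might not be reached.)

Rowan owns the root with actions {M, L, R} — three choices.
Rowan owns the node after M-S with actions {T, H} — two choices.
Rowan owns the node after L-Hi with actions {f, h} — two choices.
Rowan owns the node after M-S-T with actions {w, y} — two choices.
A pure strategy fixes one action at each information set independently, so the count is the product 3 × 2 × 2 × 2 = 24.
(For reference, Colm has 4 pure strategies, giving a 24×4 normal-form matrix.)

24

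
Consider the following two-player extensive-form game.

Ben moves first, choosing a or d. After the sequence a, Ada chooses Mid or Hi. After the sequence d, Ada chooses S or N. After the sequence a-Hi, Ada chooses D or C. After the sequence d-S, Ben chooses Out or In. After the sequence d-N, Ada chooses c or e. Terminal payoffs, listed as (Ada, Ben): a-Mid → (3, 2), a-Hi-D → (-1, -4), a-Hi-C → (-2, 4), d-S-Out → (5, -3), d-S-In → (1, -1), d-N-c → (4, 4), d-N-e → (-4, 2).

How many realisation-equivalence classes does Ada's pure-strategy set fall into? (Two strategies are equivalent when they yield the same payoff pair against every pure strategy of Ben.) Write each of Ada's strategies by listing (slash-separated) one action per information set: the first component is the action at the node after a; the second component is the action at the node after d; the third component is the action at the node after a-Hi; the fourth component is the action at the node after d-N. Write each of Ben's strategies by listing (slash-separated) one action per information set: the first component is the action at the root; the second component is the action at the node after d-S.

Ada has 16 pure strategies: Mid/S/D/c, Mid/S/D/e, Mid/S/C/c, Mid/S/C/e, Mid/N/D/c, Mid/N/D/e, Mid/N/C/c, Mid/N/C/e, Hi/S/D/c, Hi/S/D/e, Hi/S/C/c, Hi/S/C/e, Hi/N/D/c, Hi/N/D/e, Hi/N/C/c, Hi/N/C/e. Columns: a/Out, a/In, d/Out, d/In.
{Mid/S/D/c, Mid/S/D/e, Mid/S/C/c, Mid/S/C/e} → row (3,2) (3,2) (5,-3) (1,-1)
{Mid/N/D/c, Mid/N/C/c} → row (3,2) (3,2) (4,4) (4,4)
{Mid/N/D/e, Mid/N/C/e} → row (3,2) (3,2) (-4,2) (-4,2)
{Hi/S/D/c, Hi/S/D/e} → row (-1,-4) (-1,-4) (5,-3) (1,-1)
{Hi/S/C/c, Hi/S/C/e} → row (-2,4) (-2,4) (5,-3) (1,-1)
{Hi/N/D/c} → row (-1,-4) (-1,-4) (4,4) (4,4)
{Hi/N/D/e} → row (-1,-4) (-1,-4) (-4,2) (-4,2)
{Hi/N/C/c} → row (-2,4) (-2,4) (4,4) (4,4)
{Hi/N/C/e} → row (-2,4) (-2,4) (-4,2) (-4,2)
That's 9 distinct rows out of 16 strategies.

9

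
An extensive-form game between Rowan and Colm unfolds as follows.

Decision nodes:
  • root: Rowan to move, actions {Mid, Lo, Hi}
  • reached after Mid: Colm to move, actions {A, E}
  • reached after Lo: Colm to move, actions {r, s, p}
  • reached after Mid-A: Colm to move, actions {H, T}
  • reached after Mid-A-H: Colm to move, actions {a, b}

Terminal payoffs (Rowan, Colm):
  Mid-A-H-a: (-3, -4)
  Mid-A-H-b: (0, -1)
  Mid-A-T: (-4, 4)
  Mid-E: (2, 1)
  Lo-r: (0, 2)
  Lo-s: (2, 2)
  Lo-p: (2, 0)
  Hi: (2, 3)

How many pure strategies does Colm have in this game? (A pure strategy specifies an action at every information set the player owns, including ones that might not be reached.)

24

Colm owns the node after Mid with actions {A, E} — two choices.
Colm owns the node after Lo with actions {r, s, p} — three choices.
Colm owns the node after Mid-A with actions {H, T} — two choices.
Colm owns the node after Mid-A-H with actions {a, b} — two choices.
A pure strategy fixes one action at each information set independently, so the count is the product 2 × 3 × 2 × 2 = 24.
(For reference, Rowan has 3 pure strategies, giving a 24×3 normal-form matrix.)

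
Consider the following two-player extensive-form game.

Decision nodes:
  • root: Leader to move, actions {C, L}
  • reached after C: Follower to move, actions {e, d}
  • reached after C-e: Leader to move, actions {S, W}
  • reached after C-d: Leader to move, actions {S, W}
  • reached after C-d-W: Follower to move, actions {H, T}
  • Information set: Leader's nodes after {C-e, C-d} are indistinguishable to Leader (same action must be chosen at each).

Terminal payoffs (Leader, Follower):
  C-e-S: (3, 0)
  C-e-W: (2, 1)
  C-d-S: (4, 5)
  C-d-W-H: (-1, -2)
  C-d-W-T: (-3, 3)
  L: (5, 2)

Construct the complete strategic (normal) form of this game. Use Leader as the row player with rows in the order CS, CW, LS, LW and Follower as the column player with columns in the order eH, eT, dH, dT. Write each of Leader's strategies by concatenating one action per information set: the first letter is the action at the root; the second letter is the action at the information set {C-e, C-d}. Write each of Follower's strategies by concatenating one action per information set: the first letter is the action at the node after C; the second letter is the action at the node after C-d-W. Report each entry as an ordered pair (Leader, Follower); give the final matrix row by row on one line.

CS: (3,0) (3,0) (4,5) (4,5) | CW: (2,1) (2,1) (-1,-2) (-3,3) | LS: (5,2) (5,2) (5,2) (5,2) | LW: (5,2) (5,2) (5,2) (5,2)

           eH       eT       dH       dT
  CS    (3,0)    (3,0)    (4,5)    (4,5)
  CW    (2,1)    (2,1)  (-1,-2)   (-3,3)
  LS    (5,2)    (5,2)    (5,2)    (5,2)
  LW    (5,2)    (5,2)    (5,2)    (5,2)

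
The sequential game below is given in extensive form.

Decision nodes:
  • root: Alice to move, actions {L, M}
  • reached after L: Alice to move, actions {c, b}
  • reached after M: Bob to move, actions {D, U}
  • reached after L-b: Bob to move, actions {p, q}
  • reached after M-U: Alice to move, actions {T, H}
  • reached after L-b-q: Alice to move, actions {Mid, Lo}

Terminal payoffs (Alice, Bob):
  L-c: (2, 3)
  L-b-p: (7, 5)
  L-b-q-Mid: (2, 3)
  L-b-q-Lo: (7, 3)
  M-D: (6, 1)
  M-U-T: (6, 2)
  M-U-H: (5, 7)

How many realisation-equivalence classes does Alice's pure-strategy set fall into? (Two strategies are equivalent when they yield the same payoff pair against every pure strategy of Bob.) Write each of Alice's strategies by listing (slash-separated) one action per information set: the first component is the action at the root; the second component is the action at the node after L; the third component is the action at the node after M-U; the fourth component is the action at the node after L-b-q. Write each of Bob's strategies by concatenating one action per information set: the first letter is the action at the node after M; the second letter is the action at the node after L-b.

5

Alice has 16 pure strategies: L/c/T/Mid, L/c/T/Lo, L/c/H/Mid, L/c/H/Lo, L/b/T/Mid, L/b/T/Lo, L/b/H/Mid, L/b/H/Lo, M/c/T/Mid, M/c/T/Lo, M/c/H/Mid, M/c/H/Lo, M/b/T/Mid, M/b/T/Lo, M/b/H/Mid, M/b/H/Lo. Columns: Dp, Dq, Up, Uq.
{L/c/T/Mid, L/c/T/Lo, L/c/H/Mid, L/c/H/Lo} → row (2,3) (2,3) (2,3) (2,3)
{L/b/T/Mid, L/b/H/Mid} → row (7,5) (2,3) (7,5) (2,3)
{L/b/T/Lo, L/b/H/Lo} → row (7,5) (7,3) (7,5) (7,3)
{M/c/T/Mid, M/c/T/Lo, M/b/T/Mid, M/b/T/Lo} → row (6,1) (6,1) (6,2) (6,2)
{M/c/H/Mid, M/c/H/Lo, M/b/H/Mid, M/b/H/Lo} → row (6,1) (6,1) (5,7) (5,7)
That's 5 distinct rows out of 16 strategies.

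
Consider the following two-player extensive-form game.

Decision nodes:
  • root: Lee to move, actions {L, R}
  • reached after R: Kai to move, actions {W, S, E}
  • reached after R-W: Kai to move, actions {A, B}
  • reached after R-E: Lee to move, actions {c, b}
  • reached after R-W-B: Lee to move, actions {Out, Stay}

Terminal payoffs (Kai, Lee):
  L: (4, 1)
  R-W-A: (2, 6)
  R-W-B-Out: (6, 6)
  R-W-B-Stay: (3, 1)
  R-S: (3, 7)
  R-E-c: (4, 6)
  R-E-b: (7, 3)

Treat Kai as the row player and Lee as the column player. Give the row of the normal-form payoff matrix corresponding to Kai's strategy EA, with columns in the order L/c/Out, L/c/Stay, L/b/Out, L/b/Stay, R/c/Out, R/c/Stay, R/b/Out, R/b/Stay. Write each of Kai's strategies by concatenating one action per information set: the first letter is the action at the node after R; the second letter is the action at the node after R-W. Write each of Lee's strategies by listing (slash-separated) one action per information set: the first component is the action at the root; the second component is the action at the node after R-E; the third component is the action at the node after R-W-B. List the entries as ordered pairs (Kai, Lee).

vs L/c/Out: Lee plays L → (4, 1)
vs L/c/Stay: Lee plays L → (4, 1)
vs L/b/Out: Lee plays L → (4, 1)
vs L/b/Stay: Lee plays L → (4, 1)
vs R/c/Out: Lee plays R → Kai plays E at [R] → Lee plays c at [R-E] → (4, 6)
vs R/c/Stay: Lee plays R → Kai plays E at [R] → Lee plays c at [R-E] → (4, 6)
vs R/b/Out: Lee plays R → Kai plays E at [R] → Lee plays b at [R-E] → (7, 3)
vs R/b/Stay: Lee plays R → Kai plays E at [R] → Lee plays b at [R-E] → (7, 3)

(4,1) (4,1) (4,1) (4,1) (4,6) (4,6) (7,3) (7,3)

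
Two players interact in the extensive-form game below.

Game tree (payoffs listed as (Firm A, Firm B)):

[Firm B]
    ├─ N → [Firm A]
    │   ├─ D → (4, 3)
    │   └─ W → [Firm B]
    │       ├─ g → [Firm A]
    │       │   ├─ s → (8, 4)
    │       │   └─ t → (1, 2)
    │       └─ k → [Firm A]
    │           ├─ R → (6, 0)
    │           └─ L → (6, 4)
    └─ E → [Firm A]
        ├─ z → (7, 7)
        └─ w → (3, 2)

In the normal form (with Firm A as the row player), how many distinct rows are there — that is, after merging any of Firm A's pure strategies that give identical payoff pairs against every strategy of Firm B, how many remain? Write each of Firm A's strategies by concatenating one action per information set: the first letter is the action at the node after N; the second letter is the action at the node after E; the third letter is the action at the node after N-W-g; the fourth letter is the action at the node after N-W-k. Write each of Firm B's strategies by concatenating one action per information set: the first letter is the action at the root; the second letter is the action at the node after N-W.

Firm A has 16 pure strategies: DzsR, DzsL, DztR, DztL, DwsR, DwsL, DwtR, DwtL, WzsR, WzsL, WztR, WztL, WwsR, WwsL, WwtR, WwtL. Columns: Ng, Nk, Eg, Ek.
{DzsR, DzsL, DztR, DztL} → row (4,3) (4,3) (7,7) (7,7)
{DwsR, DwsL, DwtR, DwtL} → row (4,3) (4,3) (3,2) (3,2)
{WzsR} → row (8,4) (6,0) (7,7) (7,7)
{WzsL} → row (8,4) (6,4) (7,7) (7,7)
{WztR} → row (1,2) (6,0) (7,7) (7,7)
{WztL} → row (1,2) (6,4) (7,7) (7,7)
{WwsR} → row (8,4) (6,0) (3,2) (3,2)
{WwsL} → row (8,4) (6,4) (3,2) (3,2)
{WwtR} → row (1,2) (6,0) (3,2) (3,2)
{WwtL} → row (1,2) (6,4) (3,2) (3,2)
That's 10 distinct rows out of 16 strategies.

10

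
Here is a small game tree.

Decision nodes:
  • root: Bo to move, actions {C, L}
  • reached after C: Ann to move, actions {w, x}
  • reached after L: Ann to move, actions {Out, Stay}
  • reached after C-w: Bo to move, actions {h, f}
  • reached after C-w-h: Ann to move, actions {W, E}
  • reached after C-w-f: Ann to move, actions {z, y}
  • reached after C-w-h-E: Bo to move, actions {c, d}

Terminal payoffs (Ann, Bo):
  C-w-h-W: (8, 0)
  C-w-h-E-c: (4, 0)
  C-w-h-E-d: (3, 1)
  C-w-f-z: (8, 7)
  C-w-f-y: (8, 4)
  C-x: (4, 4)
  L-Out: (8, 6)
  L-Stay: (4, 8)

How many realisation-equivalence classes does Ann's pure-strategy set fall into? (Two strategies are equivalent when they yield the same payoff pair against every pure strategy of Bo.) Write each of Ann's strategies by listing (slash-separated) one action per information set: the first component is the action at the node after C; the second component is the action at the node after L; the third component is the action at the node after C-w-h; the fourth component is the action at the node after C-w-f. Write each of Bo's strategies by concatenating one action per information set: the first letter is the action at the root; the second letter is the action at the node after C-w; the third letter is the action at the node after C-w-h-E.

10

Ann has 16 pure strategies: w/Out/W/z, w/Out/W/y, w/Out/E/z, w/Out/E/y, w/Stay/W/z, w/Stay/W/y, w/Stay/E/z, w/Stay/E/y, x/Out/W/z, x/Out/W/y, x/Out/E/z, x/Out/E/y, x/Stay/W/z, x/Stay/W/y, x/Stay/E/z, x/Stay/E/y. Columns: Chc, Chd, Cfc, Cfd, Lhc, Lhd, Lfc, Lfd.
{w/Out/W/z} → row (8,0) (8,0) (8,7) (8,7) (8,6) (8,6) (8,6) (8,6)
{w/Out/W/y} → row (8,0) (8,0) (8,4) (8,4) (8,6) (8,6) (8,6) (8,6)
{w/Out/E/z} → row (4,0) (3,1) (8,7) (8,7) (8,6) (8,6) (8,6) (8,6)
{w/Out/E/y} → row (4,0) (3,1) (8,4) (8,4) (8,6) (8,6) (8,6) (8,6)
{w/Stay/W/z} → row (8,0) (8,0) (8,7) (8,7) (4,8) (4,8) (4,8) (4,8)
{w/Stay/W/y} → row (8,0) (8,0) (8,4) (8,4) (4,8) (4,8) (4,8) (4,8)
{w/Stay/E/z} → row (4,0) (3,1) (8,7) (8,7) (4,8) (4,8) (4,8) (4,8)
{w/Stay/E/y} → row (4,0) (3,1) (8,4) (8,4) (4,8) (4,8) (4,8) (4,8)
{x/Out/W/z, x/Out/W/y, x/Out/E/z, x/Out/E/y} → row (4,4) (4,4) (4,4) (4,4) (8,6) (8,6) (8,6) (8,6)
{x/Stay/W/z, x/Stay/W/y, x/Stay/E/z, x/Stay/E/y} → row (4,4) (4,4) (4,4) (4,4) (4,8) (4,8) (4,8) (4,8)
That's 10 distinct rows out of 16 strategies.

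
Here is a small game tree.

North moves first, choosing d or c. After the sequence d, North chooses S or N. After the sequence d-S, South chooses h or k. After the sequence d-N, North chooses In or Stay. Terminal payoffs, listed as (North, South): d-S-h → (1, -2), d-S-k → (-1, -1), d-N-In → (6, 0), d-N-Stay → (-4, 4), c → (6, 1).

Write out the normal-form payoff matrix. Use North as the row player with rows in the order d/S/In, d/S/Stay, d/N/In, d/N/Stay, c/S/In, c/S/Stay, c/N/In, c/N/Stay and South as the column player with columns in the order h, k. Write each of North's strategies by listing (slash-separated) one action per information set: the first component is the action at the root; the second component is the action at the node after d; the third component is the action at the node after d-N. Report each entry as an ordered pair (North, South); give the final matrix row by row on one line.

d/S/In: (1,-2) (-1,-1) | d/S/Stay: (1,-2) (-1,-1) | d/N/In: (6,0) (6,0) | d/N/Stay: (-4,4) (-4,4) | c/S/In: (6,1) (6,1) | c/S/Stay: (6,1) (6,1) | c/N/In: (6,1) (6,1) | c/N/Stay: (6,1) (6,1)

Row d/S/In: h→(1,-2), k→(-1,-1)
Row d/S/Stay: h→(1,-2), k→(-1,-1)
Row d/N/In: h→(6,0), k→(6,0)
Row d/N/Stay: h→(-4,4), k→(-4,4)
Row c/S/In: h→(6,1), k→(6,1)
Row c/S/Stay: h→(6,1), k→(6,1)
Row c/N/In: h→(6,1), k→(6,1)
Row c/N/Stay: h→(6,1), k→(6,1)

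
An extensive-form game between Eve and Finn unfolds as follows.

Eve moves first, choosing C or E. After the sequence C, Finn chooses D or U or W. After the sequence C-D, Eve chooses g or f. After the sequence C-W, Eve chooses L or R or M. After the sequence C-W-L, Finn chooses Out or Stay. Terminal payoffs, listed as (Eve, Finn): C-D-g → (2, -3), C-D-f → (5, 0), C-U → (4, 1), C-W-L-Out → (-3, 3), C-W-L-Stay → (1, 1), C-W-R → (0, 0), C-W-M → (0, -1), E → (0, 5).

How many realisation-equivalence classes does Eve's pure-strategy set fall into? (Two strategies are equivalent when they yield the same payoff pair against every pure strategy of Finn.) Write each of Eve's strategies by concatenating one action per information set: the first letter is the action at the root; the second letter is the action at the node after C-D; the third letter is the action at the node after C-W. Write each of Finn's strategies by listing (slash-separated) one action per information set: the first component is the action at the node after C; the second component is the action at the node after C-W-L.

Eve has 12 pure strategies: CgL, CgR, CgM, CfL, CfR, CfM, EgL, EgR, EgM, EfL, EfR, EfM. Columns: D/Out, D/Stay, U/Out, U/Stay, W/Out, W/Stay.
{CgL} → row (2,-3) (2,-3) (4,1) (4,1) (-3,3) (1,1)
{CgR} → row (2,-3) (2,-3) (4,1) (4,1) (0,0) (0,0)
{CgM} → row (2,-3) (2,-3) (4,1) (4,1) (0,-1) (0,-1)
{CfL} → row (5,0) (5,0) (4,1) (4,1) (-3,3) (1,1)
{CfR} → row (5,0) (5,0) (4,1) (4,1) (0,0) (0,0)
{CfM} → row (5,0) (5,0) (4,1) (4,1) (0,-1) (0,-1)
{EgL, EgR, EgM, EfL, EfR, EfM} → row (0,5) (0,5) (0,5) (0,5) (0,5) (0,5)
That's 7 distinct rows out of 12 strategies.

7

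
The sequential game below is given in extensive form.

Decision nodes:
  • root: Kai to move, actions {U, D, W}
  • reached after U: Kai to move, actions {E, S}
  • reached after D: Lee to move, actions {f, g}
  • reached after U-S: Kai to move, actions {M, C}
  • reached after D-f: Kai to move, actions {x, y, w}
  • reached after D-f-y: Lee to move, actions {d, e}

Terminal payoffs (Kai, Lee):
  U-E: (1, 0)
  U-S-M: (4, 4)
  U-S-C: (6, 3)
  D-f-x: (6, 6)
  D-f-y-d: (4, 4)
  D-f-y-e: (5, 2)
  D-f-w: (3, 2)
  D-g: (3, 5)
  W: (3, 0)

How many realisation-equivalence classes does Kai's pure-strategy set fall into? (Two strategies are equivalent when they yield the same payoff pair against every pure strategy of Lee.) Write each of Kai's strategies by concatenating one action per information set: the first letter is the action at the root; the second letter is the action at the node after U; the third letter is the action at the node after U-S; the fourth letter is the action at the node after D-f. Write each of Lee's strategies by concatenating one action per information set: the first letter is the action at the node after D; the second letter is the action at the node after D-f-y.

Kai has 36 pure strategies: UEMx, UEMy, UEMw, UECx, UECy, UECw, USMx, USMy, USMw, USCx, USCy, USCw, DEMx, DEMy, DEMw, DECx, DECy, DECw, DSMx, DSMy, DSMw, DSCx, DSCy, DSCw, WEMx, WEMy, WEMw, WECx, WECy, WECw, WSMx, WSMy, WSMw, WSCx, WSCy, WSCw. Columns: fd, fe, gd, ge.
{UEMx, UEMy, UEMw, UECx, UECy, UECw} → row (1,0) (1,0) (1,0) (1,0)
{USMx, USMy, USMw} → row (4,4) (4,4) (4,4) (4,4)
{USCx, USCy, USCw} → row (6,3) (6,3) (6,3) (6,3)
{DEMx, DECx, DSMx, DSCx} → row (6,6) (6,6) (3,5) (3,5)
{DEMy, DECy, DSMy, DSCy} → row (4,4) (5,2) (3,5) (3,5)
{DEMw, DECw, DSMw, DSCw} → row (3,2) (3,2) (3,5) (3,5)
{WEMx, WEMy, WEMw, WECx, WECy, WECw, WSMx, WSMy, WSMw, WSCx, WSCy, WSCw} → row (3,0) (3,0) (3,0) (3,0)
That's 7 distinct rows out of 36 strategies.

7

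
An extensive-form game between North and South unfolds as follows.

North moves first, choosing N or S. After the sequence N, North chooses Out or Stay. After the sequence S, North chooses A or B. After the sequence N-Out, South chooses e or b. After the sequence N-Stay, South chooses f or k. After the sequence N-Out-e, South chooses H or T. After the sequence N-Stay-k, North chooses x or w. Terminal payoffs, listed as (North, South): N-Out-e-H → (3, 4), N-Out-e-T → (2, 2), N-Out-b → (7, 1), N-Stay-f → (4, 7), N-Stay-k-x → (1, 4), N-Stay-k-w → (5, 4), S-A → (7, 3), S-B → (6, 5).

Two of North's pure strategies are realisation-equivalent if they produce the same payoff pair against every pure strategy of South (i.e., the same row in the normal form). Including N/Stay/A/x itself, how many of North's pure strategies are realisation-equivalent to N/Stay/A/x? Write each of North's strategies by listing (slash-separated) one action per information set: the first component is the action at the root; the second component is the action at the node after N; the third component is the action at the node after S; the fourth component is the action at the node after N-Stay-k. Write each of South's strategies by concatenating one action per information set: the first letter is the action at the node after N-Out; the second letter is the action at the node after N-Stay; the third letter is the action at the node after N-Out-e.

Row for N/Stay/A/x (columns efH, efT, ekH, ekT, bfH, bfT, bkH, bkT): (4,7) (4,7) (1,4) (1,4) (4,7) (4,7) (1,4) (1,4).
Under N/Stay/A/x, North's choice at the node after S can never be reached regardless of what South does, so varying those choices leaves every outcome unchanged.
Holding the reachable choices fixed and varying the unreachable one freely already gives 2 equivalent strategies.
No other strategy reproduces this row, so those 2 are the full class: N/Stay/A/x, N/Stay/B/x.

2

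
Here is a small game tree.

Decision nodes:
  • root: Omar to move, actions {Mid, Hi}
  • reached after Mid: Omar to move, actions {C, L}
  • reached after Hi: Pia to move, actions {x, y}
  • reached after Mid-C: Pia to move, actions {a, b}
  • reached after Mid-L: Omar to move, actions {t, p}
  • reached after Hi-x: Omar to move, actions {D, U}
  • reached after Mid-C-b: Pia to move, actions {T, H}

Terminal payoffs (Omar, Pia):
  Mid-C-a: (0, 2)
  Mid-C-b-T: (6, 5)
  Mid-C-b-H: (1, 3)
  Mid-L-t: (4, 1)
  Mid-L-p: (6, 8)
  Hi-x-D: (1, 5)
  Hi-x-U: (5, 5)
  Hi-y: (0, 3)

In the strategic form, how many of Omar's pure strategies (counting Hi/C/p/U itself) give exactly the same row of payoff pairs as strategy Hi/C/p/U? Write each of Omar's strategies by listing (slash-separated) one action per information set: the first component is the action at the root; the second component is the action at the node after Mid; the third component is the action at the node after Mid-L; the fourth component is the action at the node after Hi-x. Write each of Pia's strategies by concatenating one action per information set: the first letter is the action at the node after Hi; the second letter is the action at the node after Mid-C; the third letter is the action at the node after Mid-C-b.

Row for Hi/C/p/U (columns xaT, xaH, xbT, xbH, yaT, yaH, ybT, ybH): (5,5) (5,5) (5,5) (5,5) (0,3) (0,3) (0,3) (0,3).
Under Hi/C/p/U, Omar's choice at the node after Mid and at the node after Mid-L can never be reached regardless of what Pia does, so varying those choices leaves every outcome unchanged.
Holding the reachable choices fixed and varying the unreachable ones freely already gives 2 × 2 = 4 equivalent strategies.
No other strategy reproduces this row, so those 4 are the full class: Hi/C/t/U, Hi/C/p/U, Hi/L/t/U, Hi/L/p/U.

4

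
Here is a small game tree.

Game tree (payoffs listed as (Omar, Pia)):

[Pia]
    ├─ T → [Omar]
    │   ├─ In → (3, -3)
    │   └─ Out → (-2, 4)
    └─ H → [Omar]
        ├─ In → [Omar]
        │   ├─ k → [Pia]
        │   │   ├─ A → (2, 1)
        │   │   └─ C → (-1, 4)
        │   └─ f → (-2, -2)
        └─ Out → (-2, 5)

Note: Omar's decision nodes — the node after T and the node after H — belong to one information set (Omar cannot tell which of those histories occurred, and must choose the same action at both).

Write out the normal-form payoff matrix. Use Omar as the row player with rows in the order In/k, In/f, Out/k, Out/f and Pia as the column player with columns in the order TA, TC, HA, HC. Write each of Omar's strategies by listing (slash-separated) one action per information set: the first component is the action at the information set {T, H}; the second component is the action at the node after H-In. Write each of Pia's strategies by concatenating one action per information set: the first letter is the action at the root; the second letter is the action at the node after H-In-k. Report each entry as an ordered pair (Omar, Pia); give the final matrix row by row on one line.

In/k: (3,-3) (3,-3) (2,1) (-1,4) | In/f: (3,-3) (3,-3) (-2,-2) (-2,-2) | Out/k: (-2,4) (-2,4) (-2,5) (-2,5) | Out/f: (-2,4) (-2,4) (-2,5) (-2,5)

            TA       TC       HA       HC
 In/k   (3,-3)   (3,-3)    (2,1)   (-1,4)
 In/f   (3,-3)   (3,-3)  (-2,-2)  (-2,-2)
Out/k   (-2,4)   (-2,4)   (-2,5)   (-2,5)
Out/f   (-2,4)   (-2,4)   (-2,5)   (-2,5)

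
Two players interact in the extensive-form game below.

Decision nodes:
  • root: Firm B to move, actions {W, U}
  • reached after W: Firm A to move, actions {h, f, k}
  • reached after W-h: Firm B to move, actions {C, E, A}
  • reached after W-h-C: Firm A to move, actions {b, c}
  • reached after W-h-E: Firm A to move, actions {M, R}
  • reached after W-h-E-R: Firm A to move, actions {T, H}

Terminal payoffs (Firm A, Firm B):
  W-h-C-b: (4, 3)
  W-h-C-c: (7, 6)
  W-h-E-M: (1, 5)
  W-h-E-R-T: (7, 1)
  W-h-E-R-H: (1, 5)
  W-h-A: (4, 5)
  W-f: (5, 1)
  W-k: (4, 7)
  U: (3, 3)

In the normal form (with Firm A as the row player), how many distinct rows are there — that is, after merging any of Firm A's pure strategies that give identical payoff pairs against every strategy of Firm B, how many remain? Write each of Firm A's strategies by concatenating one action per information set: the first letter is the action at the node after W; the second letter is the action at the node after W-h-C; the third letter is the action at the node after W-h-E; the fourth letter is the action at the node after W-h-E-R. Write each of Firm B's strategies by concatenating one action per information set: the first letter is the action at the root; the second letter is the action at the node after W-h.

Firm A has 24 pure strategies: hbMT, hbMH, hbRT, hbRH, hcMT, hcMH, hcRT, hcRH, fbMT, fbMH, fbRT, fbRH, fcMT, fcMH, fcRT, fcRH, kbMT, kbMH, kbRT, kbRH, kcMT, kcMH, kcRT, kcRH. Columns: WC, WE, WA, UC, UE, UA.
{hbMT, hbMH, hbRH} → row (4,3) (1,5) (4,5) (3,3) (3,3) (3,3)
{hbRT} → row (4,3) (7,1) (4,5) (3,3) (3,3) (3,3)
{hcMT, hcMH, hcRH} → row (7,6) (1,5) (4,5) (3,3) (3,3) (3,3)
{hcRT} → row (7,6) (7,1) (4,5) (3,3) (3,3) (3,3)
{fbMT, fbMH, fbRT, fbRH, fcMT, fcMH, fcRT, fcRH} → row (5,1) (5,1) (5,1) (3,3) (3,3) (3,3)
{kbMT, kbMH, kbRT, kbRH, kcMT, kcMH, kcRT, kcRH} → row (4,7) (4,7) (4,7) (3,3) (3,3) (3,3)
That's 6 distinct rows out of 24 strategies.

6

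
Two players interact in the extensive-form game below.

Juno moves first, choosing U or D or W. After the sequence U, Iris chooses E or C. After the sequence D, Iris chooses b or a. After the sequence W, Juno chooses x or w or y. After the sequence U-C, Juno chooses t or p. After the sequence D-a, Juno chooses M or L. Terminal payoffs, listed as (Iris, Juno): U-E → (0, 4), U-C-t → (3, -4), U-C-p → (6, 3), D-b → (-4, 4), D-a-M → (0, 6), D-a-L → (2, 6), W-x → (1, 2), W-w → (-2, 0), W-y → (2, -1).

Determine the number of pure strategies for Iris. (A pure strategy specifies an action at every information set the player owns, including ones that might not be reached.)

4

Iris owns the node after U with actions {E, C} — two choices.
Iris owns the node after D with actions {b, a} — two choices.
A pure strategy fixes one action at each information set independently, so the count is the product 2 × 2 = 4.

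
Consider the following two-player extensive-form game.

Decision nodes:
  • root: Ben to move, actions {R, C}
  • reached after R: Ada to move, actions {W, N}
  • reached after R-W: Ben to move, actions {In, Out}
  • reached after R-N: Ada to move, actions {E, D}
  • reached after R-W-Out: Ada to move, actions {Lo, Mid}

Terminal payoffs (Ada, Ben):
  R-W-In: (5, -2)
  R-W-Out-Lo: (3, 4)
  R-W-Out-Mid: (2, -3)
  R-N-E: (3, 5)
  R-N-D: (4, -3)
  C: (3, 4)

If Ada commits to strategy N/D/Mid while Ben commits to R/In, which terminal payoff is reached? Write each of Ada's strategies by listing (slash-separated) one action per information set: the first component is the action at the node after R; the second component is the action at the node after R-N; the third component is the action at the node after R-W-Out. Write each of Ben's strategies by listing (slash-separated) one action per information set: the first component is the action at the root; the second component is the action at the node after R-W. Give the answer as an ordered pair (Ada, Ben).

(4, -3)

Trace the play path from the root:
  Ben plays R
  Ada plays N at [R]
  Ada plays D at [R-N]
→ terminal payoff (4, -3).
(Ada's choice at the node after R-W-Out is never reached on this path, so it doesn't affect the outcome.)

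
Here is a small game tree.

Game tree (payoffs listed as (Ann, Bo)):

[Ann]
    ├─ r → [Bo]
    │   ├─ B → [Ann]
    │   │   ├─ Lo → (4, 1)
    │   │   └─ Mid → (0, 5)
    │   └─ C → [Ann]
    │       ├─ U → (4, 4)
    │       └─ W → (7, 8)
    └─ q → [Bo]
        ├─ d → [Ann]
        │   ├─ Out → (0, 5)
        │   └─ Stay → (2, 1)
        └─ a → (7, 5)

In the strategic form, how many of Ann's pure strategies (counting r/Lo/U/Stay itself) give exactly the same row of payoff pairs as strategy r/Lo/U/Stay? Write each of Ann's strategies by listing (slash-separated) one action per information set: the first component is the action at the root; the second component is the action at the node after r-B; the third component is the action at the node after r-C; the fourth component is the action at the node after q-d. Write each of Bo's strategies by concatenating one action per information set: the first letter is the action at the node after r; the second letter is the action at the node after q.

Row for r/Lo/U/Stay (columns Bd, Ba, Cd, Ca): (4,1) (4,1) (4,4) (4,4).
Under r/Lo/U/Stay, Ann's choice at the node after q-d can never be reached regardless of what Bo does, so varying those choices leaves every outcome unchanged.
Holding the reachable choices fixed and varying the unreachable one freely already gives 2 equivalent strategies.
No other strategy reproduces this row, so those 2 are the full class: r/Lo/U/Out, r/Lo/U/Stay.

2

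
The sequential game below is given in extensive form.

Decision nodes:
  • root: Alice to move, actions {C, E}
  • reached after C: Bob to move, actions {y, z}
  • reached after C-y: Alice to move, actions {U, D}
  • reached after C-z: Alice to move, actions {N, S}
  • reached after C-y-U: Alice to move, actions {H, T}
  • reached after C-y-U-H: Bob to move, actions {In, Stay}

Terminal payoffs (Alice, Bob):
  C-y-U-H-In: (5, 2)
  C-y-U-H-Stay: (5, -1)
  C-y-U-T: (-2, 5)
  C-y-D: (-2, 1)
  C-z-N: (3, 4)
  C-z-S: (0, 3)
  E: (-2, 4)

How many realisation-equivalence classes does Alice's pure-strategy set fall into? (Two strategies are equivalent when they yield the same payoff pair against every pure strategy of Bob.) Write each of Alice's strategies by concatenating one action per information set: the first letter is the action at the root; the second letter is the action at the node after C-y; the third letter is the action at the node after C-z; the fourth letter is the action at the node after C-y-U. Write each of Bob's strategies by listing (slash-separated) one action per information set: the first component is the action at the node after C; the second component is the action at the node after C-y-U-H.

Alice has 16 pure strategies: CUNH, CUNT, CUSH, CUST, CDNH, CDNT, CDSH, CDST, EUNH, EUNT, EUSH, EUST, EDNH, EDNT, EDSH, EDST. Columns: y/In, y/Stay, z/In, z/Stay.
{CUNH} → row (5,2) (5,-1) (3,4) (3,4)
{CUNT} → row (-2,5) (-2,5) (3,4) (3,4)
{CUSH} → row (5,2) (5,-1) (0,3) (0,3)
{CUST} → row (-2,5) (-2,5) (0,3) (0,3)
{CDNH, CDNT} → row (-2,1) (-2,1) (3,4) (3,4)
{CDSH, CDST} → row (-2,1) (-2,1) (0,3) (0,3)
{EUNH, EUNT, EUSH, EUST, EDNH, EDNT, EDSH, EDST} → row (-2,4) (-2,4) (-2,4) (-2,4)
That's 7 distinct rows out of 16 strategies.

7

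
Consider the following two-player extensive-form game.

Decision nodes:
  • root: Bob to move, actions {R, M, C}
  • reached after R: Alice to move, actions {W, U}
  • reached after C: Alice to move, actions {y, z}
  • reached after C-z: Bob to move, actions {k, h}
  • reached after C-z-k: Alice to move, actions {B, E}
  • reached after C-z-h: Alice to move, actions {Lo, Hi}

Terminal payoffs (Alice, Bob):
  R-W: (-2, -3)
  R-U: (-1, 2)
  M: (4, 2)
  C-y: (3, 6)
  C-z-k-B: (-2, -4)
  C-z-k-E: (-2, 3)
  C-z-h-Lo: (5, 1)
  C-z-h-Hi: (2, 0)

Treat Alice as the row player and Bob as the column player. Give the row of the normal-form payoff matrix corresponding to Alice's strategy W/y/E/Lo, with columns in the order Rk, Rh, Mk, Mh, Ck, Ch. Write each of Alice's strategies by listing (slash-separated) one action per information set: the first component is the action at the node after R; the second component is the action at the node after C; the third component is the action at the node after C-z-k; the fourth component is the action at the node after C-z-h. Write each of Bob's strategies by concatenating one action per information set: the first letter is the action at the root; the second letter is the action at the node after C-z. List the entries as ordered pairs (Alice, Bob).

vs Rk: Bob plays R → Alice plays W at [R] → (-2, -3)
vs Rh: Bob plays R → Alice plays W at [R] → (-2, -3)
vs Mk: Bob plays M → (4, 2)
vs Mh: Bob plays M → (4, 2)
vs Ck: Bob plays C → Alice plays y at [C] → (3, 6)
vs Ch: Bob plays C → Alice plays y at [C] → (3, 6)

(-2,-3) (-2,-3) (4,2) (4,2) (3,6) (3,6)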